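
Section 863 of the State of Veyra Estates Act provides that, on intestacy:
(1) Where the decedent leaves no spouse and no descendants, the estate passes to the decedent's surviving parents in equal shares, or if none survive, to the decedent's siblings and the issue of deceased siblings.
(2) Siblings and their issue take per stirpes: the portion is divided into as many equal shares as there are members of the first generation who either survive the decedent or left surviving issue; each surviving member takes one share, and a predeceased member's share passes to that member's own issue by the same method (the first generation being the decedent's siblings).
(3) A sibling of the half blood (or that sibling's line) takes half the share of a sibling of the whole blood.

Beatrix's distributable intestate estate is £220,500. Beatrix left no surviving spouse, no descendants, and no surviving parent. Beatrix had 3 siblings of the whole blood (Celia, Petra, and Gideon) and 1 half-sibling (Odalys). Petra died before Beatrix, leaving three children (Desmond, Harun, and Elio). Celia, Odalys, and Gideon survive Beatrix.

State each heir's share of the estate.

Celia: £63,000; Desmond: £21,000; Harun: £21,000; Elio: £21,000; Odalys: £31,500; Gideon: £63,000

The entire £220,500 passes to the siblings and their issue.
Counting each half-blood sibling's line as half a unit, there are 7/2 units in £220,500, so one unit is £63,000. Whole-blood lines (Celia, Petra, and Gideon) take £63,000 each; half-blood lines (Odalys) take £31,500 each.
Petra's share (£63,000) is divided into 3 shares of £21,000: Desmond, Harun, and Elio each take £21,000.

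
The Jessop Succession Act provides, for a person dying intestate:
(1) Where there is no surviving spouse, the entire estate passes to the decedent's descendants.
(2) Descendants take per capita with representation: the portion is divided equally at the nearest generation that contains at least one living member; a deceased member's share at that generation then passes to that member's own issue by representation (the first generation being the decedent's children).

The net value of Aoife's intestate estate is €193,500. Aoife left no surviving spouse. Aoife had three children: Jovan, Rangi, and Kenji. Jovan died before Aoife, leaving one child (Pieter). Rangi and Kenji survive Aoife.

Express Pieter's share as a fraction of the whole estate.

The entire €193,500 passes to the descendants.
That amount (€193,500) is divided into 3 shares of €64,500: Rangi and Kenji each take €64,500; Jovan's €64,500 share passes to Jovan's issue.
Jovan's share (€64,500) passes entirely to Pieter.

Pieter receives 1/3 of the estate.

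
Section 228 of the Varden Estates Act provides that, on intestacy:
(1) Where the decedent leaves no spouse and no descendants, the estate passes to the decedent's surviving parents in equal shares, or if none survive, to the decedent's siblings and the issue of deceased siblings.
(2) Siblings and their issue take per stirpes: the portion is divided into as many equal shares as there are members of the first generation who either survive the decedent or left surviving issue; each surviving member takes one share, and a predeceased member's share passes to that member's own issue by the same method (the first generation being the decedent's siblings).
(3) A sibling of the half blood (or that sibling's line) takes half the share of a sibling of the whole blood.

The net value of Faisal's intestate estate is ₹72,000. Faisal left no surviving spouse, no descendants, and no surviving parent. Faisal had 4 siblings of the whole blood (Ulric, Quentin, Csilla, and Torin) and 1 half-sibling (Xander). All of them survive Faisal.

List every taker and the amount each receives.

The entire ₹72,000 passes to the siblings and their issue.
Counting each half-blood sibling's line as half a unit, there are 9/2 units in ₹72,000, so one unit is ₹16,000. Whole-blood lines (Ulric, Quentin, Csilla, and Torin) take ₹16,000 each; half-blood lines (Xander) take ₹8,000 each.

Ulric: ₹16,000; Xander: ₹8,000; Quentin: ₹16,000; Csilla: ₹16,000; Torin: ₹16,000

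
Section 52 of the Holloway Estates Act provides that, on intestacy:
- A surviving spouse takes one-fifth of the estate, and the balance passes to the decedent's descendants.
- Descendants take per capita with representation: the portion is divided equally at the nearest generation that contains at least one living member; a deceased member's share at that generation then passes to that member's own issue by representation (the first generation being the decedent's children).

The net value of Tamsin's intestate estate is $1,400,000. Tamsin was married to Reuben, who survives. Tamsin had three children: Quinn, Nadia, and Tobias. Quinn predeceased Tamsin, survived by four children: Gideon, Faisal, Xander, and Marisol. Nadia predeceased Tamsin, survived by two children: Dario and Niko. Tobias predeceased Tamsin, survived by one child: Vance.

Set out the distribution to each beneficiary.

Reuben: $280,000; Gideon: $160,000; Faisal: $160,000; Xander: $160,000; Marisol: $160,000; Dario: $160,000; Niko: $160,000; Vance: $160,000

Reuben takes one-fifth of $1,400,000 = $280,000. The remaining $1,120,000 passes to the descendants.
No child survives, so the initial division is made at the grandchildren's generation.
The descendants' portion ($1,120,000) is divided into 7 shares of $160,000: Gideon, Faisal, Xander, Marisol, Dario, Niko, and Vance each take $160,000.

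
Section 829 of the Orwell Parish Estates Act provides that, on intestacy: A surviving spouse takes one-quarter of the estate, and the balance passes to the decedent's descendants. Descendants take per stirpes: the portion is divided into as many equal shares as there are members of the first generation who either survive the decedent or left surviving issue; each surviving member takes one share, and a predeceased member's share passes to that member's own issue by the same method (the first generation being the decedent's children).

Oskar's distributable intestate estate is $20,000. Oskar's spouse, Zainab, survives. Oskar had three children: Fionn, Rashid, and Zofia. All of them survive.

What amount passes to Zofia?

Zofia receives $5,000.

Zainab takes one-quarter of $20,000 = $5,000. The remaining $15,000 passes to the descendants.
The descendants' portion ($15,000) is divided into 3 shares of $5,000: Fionn, Rashid, and Zofia each take $5,000.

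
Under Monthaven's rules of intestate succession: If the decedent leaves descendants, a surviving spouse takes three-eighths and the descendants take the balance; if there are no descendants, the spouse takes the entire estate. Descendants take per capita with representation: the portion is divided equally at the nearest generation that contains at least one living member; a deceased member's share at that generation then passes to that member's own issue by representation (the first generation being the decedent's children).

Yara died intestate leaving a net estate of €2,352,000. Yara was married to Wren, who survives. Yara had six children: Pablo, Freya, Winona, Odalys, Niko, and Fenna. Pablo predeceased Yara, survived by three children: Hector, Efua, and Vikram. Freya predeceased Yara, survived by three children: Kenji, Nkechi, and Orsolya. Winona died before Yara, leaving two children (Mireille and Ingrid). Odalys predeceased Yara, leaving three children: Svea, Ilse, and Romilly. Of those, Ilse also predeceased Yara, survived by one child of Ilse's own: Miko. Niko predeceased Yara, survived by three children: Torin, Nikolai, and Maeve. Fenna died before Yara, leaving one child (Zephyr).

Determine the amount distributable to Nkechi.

Wren takes three-eighths of €2,352,000 = €882,000. The remaining €1,470,000 passes to the descendants.
No child survives, so the initial division is made at the grandchildren's generation.
The descendants' portion (€1,470,000) is divided into 15 shares of €98,000: Hector, Efua, Vikram, Kenji, Nkechi, Orsolya, Mireille, Ingrid, Svea, Romilly, Torin, Nikolai, Maeve, and Zephyr each take €98,000; Ilse's €98,000 share passes to Ilse's issue.
Ilse's share (€98,000) passes entirely to Miko.

Nkechi receives €98,000.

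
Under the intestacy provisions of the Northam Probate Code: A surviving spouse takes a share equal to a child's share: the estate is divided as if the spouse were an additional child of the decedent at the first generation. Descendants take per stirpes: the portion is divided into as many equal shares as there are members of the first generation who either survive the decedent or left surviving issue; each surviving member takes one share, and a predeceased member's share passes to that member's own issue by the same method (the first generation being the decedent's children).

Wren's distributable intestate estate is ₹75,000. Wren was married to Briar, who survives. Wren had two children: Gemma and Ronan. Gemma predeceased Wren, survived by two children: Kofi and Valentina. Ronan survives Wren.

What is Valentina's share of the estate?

Valentina receives ₹12,500.

The spouse counts as an additional share at the children's level, so there are 3 primary shares of ₹25,000. Briar takes one such share (₹25,000).
The children's combined portion (₹50,000) is divided into 2 shares of ₹25,000: Ronan takes ₹25,000; Gemma's ₹25,000 share passes to Gemma's issue.
Gemma's share (₹25,000) is divided into 2 shares of ₹12,500: Kofi and Valentina each take ₹12,500.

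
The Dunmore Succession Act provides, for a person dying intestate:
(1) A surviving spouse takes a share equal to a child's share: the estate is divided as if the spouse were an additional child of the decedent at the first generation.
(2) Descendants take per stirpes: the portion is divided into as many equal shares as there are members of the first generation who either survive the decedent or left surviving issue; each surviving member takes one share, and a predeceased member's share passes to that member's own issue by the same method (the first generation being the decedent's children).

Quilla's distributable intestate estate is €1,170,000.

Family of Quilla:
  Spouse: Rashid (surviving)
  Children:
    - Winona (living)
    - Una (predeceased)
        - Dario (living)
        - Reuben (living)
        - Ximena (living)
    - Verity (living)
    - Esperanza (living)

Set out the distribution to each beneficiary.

The spouse counts as an additional share at the children's level, so there are 5 primary shares of €234,000. Rashid takes one such share (€234,000).
The children's combined portion (€936,000) is divided into 4 shares of €234,000: Winona, Verity, and Esperanza each take €234,000; Una's €234,000 share passes to Una's issue.
Una's share (€234,000) is divided into 3 shares of €78,000: Dario, Reuben, and Ximena each take €78,000.

Rashid: €234,000; Winona: €234,000; Dario: €78,000; Reuben: €78,000; Ximena: €78,000; Verity: €234,000; Esperanza: €234,000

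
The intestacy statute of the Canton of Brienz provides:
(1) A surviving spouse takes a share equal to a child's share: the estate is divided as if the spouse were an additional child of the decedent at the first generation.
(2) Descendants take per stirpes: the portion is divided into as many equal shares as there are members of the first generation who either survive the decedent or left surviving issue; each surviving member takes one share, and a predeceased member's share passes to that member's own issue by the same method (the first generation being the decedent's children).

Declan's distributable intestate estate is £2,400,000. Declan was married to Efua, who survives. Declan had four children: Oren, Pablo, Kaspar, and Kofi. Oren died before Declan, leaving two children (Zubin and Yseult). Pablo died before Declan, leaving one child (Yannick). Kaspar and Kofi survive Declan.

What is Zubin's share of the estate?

Zubin receives £240,000.

The spouse counts as an additional share at the children's level, so there are 5 primary shares of £480,000. Efua takes one such share (£480,000).
The children's combined portion (£1,920,000) is divided into 4 shares of £480,000: Kaspar and Kofi each take £480,000; Oren's £480,000 share passes to Oren's issue; Pablo's £480,000 share passes to Pablo's issue.
Oren's share (£480,000) is divided into 2 shares of £240,000: Zubin and Yseult each take £240,000.
Pablo's share (£480,000) passes entirely to Yannick.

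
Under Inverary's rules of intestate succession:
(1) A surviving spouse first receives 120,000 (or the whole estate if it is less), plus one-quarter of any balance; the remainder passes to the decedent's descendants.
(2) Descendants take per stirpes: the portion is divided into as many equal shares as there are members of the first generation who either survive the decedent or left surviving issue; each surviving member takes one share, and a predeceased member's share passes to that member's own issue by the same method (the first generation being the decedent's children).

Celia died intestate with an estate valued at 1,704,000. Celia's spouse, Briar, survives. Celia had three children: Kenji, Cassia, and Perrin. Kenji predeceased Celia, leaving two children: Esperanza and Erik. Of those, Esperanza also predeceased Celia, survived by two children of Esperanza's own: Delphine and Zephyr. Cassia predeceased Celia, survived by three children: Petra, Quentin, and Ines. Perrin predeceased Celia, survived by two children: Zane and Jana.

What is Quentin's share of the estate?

Briar first takes 120,000, leaving a balance of 1,584,000. Briar then takes one-quarter of the balance (396,000), for a total of 516,000. The remaining 1,188,000 passes to the descendants.
The descendants' portion (1,188,000) is divided into 3 shares of 396,000: Kenji's 396,000 share passes to Kenji's issue; Cassia's 396,000 share passes to Cassia's issue; Perrin's 396,000 share passes to Perrin's issue.
Kenji's share (396,000) is divided into 2 shares of 198,000: Erik takes 198,000; Esperanza's 198,000 share passes to Esperanza's issue.
Esperanza's share (198,000) is divided into 2 shares of 99,000: Delphine and Zephyr each take 99,000.
Cassia's share (396,000) is divided into 3 shares of 132,000: Petra, Quentin, and Ines each take 132,000.
Perrin's share (396,000) is divided into 2 shares of 198,000: Zane and Jana each take 198,000.

Quentin receives 132,000.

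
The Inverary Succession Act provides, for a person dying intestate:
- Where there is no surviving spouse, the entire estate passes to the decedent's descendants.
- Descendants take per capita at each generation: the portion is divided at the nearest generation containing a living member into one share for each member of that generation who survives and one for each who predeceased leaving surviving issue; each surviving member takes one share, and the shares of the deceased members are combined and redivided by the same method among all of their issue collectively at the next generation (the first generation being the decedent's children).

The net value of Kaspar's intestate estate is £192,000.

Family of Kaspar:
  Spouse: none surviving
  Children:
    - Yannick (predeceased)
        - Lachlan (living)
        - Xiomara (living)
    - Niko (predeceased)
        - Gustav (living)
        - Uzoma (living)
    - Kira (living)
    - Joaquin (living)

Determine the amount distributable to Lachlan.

Lachlan receives £24,000.

The entire £192,000 passes to the descendants.
That amount (£192,000) is divided at the children's generation into 4 shares of £48,000. Kira and Joaquin each take £48,000. The 2 shares of the deceased (Yannick and Niko) are combined into a pool of £96,000.
That pool (£96,000) is divided at the grandchildren's generation equally among Lachlan, Xiomara, Gustav, and Uzoma: £24,000 each.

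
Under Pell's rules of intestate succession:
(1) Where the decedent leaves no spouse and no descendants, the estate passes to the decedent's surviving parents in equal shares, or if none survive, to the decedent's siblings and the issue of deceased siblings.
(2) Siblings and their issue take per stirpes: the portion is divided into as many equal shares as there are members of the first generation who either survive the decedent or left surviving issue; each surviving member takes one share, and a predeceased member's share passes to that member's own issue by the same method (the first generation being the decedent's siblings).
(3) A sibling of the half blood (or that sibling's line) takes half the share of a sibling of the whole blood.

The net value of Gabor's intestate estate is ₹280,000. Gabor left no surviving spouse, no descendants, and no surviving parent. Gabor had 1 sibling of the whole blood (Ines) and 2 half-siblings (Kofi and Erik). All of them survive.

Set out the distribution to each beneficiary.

Kofi: ₹70,000; Erik: ₹70,000; Ines: ₹140,000

The entire ₹280,000 passes to the siblings and their issue.
Counting each half-blood sibling's line as half a unit, there are 2 units in ₹280,000, so one unit is ₹140,000. Whole-blood lines (Ines) take ₹140,000 each; half-blood lines (Kofi and Erik) take ₹70,000 each.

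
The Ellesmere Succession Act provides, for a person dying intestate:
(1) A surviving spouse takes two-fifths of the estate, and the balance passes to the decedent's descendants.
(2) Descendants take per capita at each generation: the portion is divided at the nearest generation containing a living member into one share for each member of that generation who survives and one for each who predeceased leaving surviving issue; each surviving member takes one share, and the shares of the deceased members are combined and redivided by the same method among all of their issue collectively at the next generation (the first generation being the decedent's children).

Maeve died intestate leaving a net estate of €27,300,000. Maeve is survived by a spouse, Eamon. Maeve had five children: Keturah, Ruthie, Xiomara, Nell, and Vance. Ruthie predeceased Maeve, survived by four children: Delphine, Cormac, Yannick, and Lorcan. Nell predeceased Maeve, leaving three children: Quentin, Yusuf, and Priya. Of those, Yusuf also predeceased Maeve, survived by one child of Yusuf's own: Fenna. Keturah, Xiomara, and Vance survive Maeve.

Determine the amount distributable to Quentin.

Quentin receives €936,000.

Eamon takes two-fifths of €27,300,000 = €10,920,000. The remaining €16,380,000 passes to the descendants.
The descendants' portion (€16,380,000) is divided at the children's generation into 5 shares of €3,276,000. Keturah, Xiomara, and Vance each take €3,276,000. The 2 shares of the deceased (Ruthie and Nell) are combined into a pool of €6,552,000.
That pool (€6,552,000) is divided at the grandchildren's generation into 7 shares of €936,000. Delphine, Cormac, Yannick, Lorcan, Quentin, and Priya each take €936,000. The remaining share for the deceased Yusuf (€936,000) is carried to the next generation.
That pool (€936,000) passes entirely to Fenna, the sole taker at the great-grandchildren's generation.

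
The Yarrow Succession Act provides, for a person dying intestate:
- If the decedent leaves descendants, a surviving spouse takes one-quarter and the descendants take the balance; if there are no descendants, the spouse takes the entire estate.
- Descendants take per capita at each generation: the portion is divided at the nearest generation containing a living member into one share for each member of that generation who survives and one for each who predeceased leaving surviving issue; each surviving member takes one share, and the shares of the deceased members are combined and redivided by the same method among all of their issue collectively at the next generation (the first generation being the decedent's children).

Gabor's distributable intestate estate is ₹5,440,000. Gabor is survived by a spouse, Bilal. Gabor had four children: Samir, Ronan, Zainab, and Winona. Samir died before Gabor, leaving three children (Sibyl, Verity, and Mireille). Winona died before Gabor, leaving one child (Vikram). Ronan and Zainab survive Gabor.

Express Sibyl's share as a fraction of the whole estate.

Bilal takes one-quarter of ₹5,440,000 = ₹1,360,000. The remaining ₹4,080,000 passes to the descendants.
The descendants' portion (₹4,080,000) is divided at the children's generation into 4 shares of ₹1,020,000. Ronan and Zainab each take ₹1,020,000. The 2 shares of the deceased (Samir and Winona) are combined into a pool of ₹2,040,000.
That pool (₹2,040,000) is divided at the grandchildren's generation equally among Sibyl, Verity, Mireille, and Vikram: ₹510,000 each.

Sibyl receives 3/32 of the estate.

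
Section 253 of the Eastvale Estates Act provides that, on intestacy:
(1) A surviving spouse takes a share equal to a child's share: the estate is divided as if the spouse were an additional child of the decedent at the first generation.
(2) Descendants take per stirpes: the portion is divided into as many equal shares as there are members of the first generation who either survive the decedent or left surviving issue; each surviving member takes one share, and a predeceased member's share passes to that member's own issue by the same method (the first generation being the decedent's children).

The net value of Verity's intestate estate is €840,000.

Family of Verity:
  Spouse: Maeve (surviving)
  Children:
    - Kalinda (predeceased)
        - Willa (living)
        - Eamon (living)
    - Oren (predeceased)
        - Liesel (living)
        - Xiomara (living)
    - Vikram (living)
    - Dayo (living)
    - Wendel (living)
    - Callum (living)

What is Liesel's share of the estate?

The spouse counts as an additional share at the children's level, so there are 7 primary shares of €120,000. Maeve takes one such share (€120,000).
The children's combined portion (€720,000) is divided into 6 shares of €120,000: Vikram, Dayo, Wendel, and Callum each take €120,000; Kalinda's €120,000 share passes to Kalinda's issue; Oren's €120,000 share passes to Oren's issue.
Kalinda's share (€120,000) is divided into 2 shares of €60,000: Willa and Eamon each take €60,000.
Oren's share (€120,000) is divided into 2 shares of €60,000: Liesel and Xiomara each take €60,000.

Liesel receives €60,000.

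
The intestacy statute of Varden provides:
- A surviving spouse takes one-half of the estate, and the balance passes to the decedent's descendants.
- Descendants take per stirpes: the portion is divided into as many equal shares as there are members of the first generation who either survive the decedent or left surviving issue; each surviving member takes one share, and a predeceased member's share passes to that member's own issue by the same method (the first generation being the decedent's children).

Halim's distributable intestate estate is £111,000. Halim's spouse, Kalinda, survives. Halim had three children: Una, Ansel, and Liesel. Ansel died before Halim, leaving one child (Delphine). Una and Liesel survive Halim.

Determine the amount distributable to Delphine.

Kalinda takes one-half of £111,000 = £55,500. The remaining £55,500 passes to the descendants.
The descendants' portion (£55,500) is divided into 3 shares of £18,500: Una and Liesel each take £18,500; Ansel's £18,500 share passes to Ansel's issue.
Ansel's share (£18,500) passes entirely to Delphine.

Delphine receives £18,500.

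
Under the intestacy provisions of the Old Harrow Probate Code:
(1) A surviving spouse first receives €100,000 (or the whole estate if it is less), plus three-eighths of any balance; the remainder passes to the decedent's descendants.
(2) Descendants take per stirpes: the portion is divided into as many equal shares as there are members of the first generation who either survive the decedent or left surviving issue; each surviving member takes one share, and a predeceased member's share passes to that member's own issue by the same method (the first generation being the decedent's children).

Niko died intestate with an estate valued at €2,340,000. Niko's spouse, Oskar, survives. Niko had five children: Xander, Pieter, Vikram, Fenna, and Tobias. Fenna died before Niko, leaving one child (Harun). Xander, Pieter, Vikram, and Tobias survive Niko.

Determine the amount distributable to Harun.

Harun receives €280,000.

Oskar first takes €100,000, leaving a balance of €2,240,000. Oskar then takes three-eighths of the balance (€840,000), for a total of €940,000. The remaining €1,400,000 passes to the descendants.
The descendants' portion (€1,400,000) is divided into 5 shares of €280,000: Xander, Pieter, Vikram, and Tobias each take €280,000; Fenna's €280,000 share passes to Fenna's issue.
Fenna's share (€280,000) passes entirely to Harun.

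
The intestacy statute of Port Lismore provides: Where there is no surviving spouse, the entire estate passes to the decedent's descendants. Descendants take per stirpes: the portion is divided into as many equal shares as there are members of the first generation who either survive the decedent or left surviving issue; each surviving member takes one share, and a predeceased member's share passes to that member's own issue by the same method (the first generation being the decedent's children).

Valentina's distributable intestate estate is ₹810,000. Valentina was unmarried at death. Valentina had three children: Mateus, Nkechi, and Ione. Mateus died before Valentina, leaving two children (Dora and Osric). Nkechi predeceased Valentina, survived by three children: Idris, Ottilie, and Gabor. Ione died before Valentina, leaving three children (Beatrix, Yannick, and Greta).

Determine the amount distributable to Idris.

The entire ₹810,000 passes to the descendants.
That amount (₹810,000) is divided into 3 shares of ₹270,000: Mateus's ₹270,000 share passes to Mateus's issue; Nkechi's ₹270,000 share passes to Nkechi's issue; Ione's ₹270,000 share passes to Ione's issue.
Mateus's share (₹270,000) is divided into 2 shares of ₹135,000: Dora and Osric each take ₹135,000.
Nkechi's share (₹270,000) is divided into 3 shares of ₹90,000: Idris, Ottilie, and Gabor each take ₹90,000.
Ione's share (₹270,000) is divided into 3 shares of ₹90,000: Beatrix, Yannick, and Greta each take ₹90,000.

Idris receives ₹90,000.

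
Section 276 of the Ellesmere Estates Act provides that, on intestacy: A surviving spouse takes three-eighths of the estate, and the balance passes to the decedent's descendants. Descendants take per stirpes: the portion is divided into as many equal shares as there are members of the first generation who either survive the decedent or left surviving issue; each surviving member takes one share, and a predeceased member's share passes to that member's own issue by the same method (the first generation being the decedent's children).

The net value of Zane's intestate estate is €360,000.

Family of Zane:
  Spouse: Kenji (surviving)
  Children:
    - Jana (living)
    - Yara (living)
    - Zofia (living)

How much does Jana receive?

Kenji takes three-eighths of €360,000 = €135,000. The remaining €225,000 passes to the descendants.
The descendants' portion (€225,000) is divided into 3 shares of €75,000: Jana, Yara, and Zofia each take €75,000.

Jana receives €75,000.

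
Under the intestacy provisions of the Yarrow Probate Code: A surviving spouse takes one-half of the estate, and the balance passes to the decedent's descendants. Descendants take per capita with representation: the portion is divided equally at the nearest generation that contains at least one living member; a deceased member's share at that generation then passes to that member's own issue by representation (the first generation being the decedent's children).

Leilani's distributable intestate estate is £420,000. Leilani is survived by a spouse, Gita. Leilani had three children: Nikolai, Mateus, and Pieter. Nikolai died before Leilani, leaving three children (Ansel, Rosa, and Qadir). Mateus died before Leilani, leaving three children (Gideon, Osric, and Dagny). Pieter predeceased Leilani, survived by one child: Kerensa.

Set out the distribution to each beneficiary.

Gita: £210,000; Ansel: £30,000; Rosa: £30,000; Qadir: £30,000; Gideon: £30,000; Osric: £30,000; Dagny: £30,000; Kerensa: £30,000

Gita takes one-half of £420,000 = £210,000. The remaining £210,000 passes to the descendants.
No child survives, so the initial division is made at the grandchildren's generation.
The descendants' portion (£210,000) is divided into 7 shares of £30,000: Ansel, Rosa, Qadir, Gideon, Osric, Dagny, and Kerensa each take £30,000.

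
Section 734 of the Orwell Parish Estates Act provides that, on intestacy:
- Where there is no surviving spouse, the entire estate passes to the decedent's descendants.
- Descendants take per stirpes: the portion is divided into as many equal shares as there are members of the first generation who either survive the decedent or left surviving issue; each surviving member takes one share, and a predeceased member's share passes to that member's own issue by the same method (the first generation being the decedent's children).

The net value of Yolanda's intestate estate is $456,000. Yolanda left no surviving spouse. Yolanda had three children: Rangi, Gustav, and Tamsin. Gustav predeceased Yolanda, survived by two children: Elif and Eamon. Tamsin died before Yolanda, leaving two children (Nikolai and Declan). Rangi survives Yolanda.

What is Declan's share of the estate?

The entire $456,000 passes to the descendants.
That amount ($456,000) is divided into 3 shares of $152,000: Rangi takes $152,000; Gustav's $152,000 share passes to Gustav's issue; Tamsin's $152,000 share passes to Tamsin's issue.
Gustav's share ($152,000) is divided into 2 shares of $76,000: Elif and Eamon each take $76,000.
Tamsin's share ($152,000) is divided into 2 shares of $76,000: Nikolai and Declan each take $76,000.

Declan receives $76,000.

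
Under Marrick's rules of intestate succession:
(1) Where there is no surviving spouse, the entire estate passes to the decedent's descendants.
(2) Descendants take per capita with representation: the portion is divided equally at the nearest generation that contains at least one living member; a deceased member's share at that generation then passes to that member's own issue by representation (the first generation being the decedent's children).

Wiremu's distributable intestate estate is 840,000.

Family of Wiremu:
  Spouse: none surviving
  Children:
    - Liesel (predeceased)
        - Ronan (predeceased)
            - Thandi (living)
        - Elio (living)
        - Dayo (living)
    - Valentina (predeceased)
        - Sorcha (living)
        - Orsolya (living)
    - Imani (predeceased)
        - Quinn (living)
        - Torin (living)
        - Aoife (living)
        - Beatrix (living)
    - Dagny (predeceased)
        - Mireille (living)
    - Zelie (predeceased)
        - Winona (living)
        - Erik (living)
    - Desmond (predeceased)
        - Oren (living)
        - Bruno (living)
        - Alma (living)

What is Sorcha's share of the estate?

The entire 840,000 passes to the descendants.
No child survives, so the initial division is made at the grandchildren's generation.
That amount (840,000) is divided into 15 shares of 56,000: Elio, Dayo, Sorcha, Orsolya, Quinn, Torin, Aoife, Beatrix, Mireille, Winona, Erik, Oren, Bruno, and Alma each take 56,000; Ronan's 56,000 share passes to Ronan's issue.
Ronan's share (56,000) passes entirely to Thandi.

Sorcha receives 56,000.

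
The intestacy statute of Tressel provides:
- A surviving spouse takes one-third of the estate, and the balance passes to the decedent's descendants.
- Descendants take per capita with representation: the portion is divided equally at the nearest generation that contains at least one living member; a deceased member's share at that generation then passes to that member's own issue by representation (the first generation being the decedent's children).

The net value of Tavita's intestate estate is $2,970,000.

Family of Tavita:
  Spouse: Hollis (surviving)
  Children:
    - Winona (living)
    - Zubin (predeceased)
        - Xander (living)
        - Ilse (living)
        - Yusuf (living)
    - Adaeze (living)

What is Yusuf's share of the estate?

Yusuf receives $220,000.

Hollis takes one-third of $2,970,000 = $990,000. The remaining $1,980,000 passes to the descendants.
The descendants' portion ($1,980,000) is divided into 3 shares of $660,000: Winona and Adaeze each take $660,000; Zubin's $660,000 share passes to Zubin's issue.
Zubin's share ($660,000) is divided into 3 shares of $220,000: Xander, Ilse, and Yusuf each take $220,000.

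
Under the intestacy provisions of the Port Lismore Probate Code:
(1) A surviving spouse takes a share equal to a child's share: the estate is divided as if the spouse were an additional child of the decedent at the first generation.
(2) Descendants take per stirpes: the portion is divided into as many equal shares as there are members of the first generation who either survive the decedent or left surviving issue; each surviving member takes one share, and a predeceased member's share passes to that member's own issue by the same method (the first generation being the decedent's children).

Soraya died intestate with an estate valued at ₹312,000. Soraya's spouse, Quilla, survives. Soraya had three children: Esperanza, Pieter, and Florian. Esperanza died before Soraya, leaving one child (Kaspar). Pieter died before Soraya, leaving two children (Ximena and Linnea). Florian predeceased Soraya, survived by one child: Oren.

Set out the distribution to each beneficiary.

The spouse counts as an additional share at the children's level, so there are 4 primary shares of ₹78,000. Quilla takes one such share (₹78,000).
The children's combined portion (₹234,000) is divided into 3 shares of ₹78,000: Esperanza's ₹78,000 share passes to Esperanza's issue; Pieter's ₹78,000 share passes to Pieter's issue; Florian's ₹78,000 share passes to Florian's issue.
Esperanza's share (₹78,000) passes entirely to Kaspar.
Pieter's share (₹78,000) is divided into 2 shares of ₹39,000: Ximena and Linnea each take ₹39,000.
Florian's share (₹78,000) passes entirely to Oren.

Quilla: ₹78,000; Kaspar: ₹78,000; Ximena: ₹39,000; Linnea: ₹39,000; Oren: ₹78,000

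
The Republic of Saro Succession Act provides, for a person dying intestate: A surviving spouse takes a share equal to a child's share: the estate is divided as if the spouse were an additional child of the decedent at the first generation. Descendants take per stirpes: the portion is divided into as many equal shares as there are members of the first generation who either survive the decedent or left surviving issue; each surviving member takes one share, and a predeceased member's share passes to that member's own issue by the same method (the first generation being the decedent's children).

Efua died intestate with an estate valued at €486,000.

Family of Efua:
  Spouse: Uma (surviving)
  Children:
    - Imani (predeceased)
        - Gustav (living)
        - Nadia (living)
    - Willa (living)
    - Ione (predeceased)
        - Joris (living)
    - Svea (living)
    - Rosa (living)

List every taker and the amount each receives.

The spouse counts as an additional share at the children's level, so there are 6 primary shares of €81,000. Uma takes one such share (€81,000).
The children's combined portion (€405,000) is divided into 5 shares of €81,000: Willa, Svea, and Rosa each take €81,000; Imani's €81,000 share passes to Imani's issue; Ione's €81,000 share passes to Ione's issue.
Imani's share (€81,000) is divided into 2 shares of €40,500: Gustav and Nadia each take €40,500.
Ione's share (€81,000) passes entirely to Joris.

Uma: €81,000; Gustav: €40,500; Nadia: €40,500; Willa: €81,000; Joris: €81,000; Svea: €81,000; Rosa: €81,000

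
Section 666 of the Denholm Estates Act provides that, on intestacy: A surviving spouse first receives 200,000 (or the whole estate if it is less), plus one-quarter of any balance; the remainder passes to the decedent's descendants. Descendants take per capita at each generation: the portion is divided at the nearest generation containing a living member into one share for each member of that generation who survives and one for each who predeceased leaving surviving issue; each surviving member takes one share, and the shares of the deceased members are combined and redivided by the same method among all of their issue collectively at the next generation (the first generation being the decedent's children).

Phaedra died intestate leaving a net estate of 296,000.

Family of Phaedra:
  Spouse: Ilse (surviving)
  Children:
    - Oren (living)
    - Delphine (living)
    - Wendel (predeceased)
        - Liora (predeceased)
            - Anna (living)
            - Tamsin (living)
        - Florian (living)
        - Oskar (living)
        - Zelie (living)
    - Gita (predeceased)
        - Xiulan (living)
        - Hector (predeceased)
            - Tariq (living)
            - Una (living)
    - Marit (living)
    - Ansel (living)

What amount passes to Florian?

Ilse first takes 200,000, leaving a balance of 96,000. Ilse then takes one-quarter of the balance (24,000), for a total of 224,000. The remaining 72,000 passes to the descendants.
The descendants' portion (72,000) is divided at the children's generation into 6 shares of 12,000. Oren, Delphine, Marit, and Ansel each take 12,000. The 2 shares of the deceased (Wendel and Gita) are combined into a pool of 24,000.
That pool (24,000) is divided at the grandchildren's generation into 6 shares of 4,000. Florian, Oskar, Zelie, and Xiulan each take 4,000. The 2 shares of the deceased (Liora and Hector) are combined into a pool of 8,000.
That pool (8,000) is divided at the great-grandchildren's generation equally among Anna, Tamsin, Tariq, and Una: 2,000 each.

Florian receives 4,000.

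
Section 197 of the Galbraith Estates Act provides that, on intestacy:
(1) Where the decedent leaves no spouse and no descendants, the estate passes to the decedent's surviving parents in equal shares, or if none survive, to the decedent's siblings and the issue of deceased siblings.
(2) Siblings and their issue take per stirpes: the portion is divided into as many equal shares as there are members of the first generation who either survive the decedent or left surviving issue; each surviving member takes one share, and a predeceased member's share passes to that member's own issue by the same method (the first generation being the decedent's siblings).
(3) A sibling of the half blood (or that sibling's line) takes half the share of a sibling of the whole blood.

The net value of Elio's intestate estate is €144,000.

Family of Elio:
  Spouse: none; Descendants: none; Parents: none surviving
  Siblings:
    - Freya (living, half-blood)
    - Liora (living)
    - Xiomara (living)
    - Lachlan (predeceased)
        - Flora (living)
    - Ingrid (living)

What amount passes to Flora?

The entire €144,000 passes to the siblings and their issue.
Counting each half-blood sibling's line as half a unit, there are 9/2 units in €144,000, so one unit is €32,000. Whole-blood lines (Liora, Xiomara, Lachlan, and Ingrid) take €32,000 each; half-blood lines (Freya) take €16,000 each.
Lachlan's share (€32,000) passes entirely to Flora.

Flora receives €32,000.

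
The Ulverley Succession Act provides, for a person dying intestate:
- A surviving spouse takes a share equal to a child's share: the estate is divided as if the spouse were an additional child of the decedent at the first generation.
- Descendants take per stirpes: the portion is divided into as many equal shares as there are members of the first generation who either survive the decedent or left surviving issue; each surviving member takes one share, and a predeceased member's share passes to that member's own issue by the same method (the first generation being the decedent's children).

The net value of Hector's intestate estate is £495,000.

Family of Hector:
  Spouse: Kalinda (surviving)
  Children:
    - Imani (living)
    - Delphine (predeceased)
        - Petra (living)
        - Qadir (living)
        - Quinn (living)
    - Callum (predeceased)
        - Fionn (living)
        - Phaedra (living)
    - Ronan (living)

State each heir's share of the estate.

The spouse counts as an additional share at the children's level, so there are 5 primary shares of £99,000. Kalinda takes one such share (£99,000).
The children's combined portion (£396,000) is divided into 4 shares of £99,000: Imani and Ronan each take £99,000; Delphine's £99,000 share passes to Delphine's issue; Callum's £99,000 share passes to Callum's issue.
Delphine's share (£99,000) is divided into 3 shares of £33,000: Petra, Qadir, and Quinn each take £33,000.
Callum's share (£99,000) is divided into 2 shares of £49,500: Fionn and Phaedra each take £49,500.

Kalinda: £99,000; Imani: £99,000; Petra: £33,000; Qadir: £33,000; Quinn: £33,000; Fionn: £49,500; Phaedra: £49,500; Ronan: £99,000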